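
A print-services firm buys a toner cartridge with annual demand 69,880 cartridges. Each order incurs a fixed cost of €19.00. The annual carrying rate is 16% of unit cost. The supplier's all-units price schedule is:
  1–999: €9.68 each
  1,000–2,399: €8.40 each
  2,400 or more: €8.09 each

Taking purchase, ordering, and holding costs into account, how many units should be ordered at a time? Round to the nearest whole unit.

Holding cost per unit per year at price C is H = 0.16·C.
Evaluate total cost at each tier's feasible EOQ or, if the EOQ is below the tier, at the tier's minimum quantity.
Tier 1 (€9.68): EOQ = 1309.4 exceeds tier's upper bound 999, so this tier is dominated.
EOQ at €8.40 = 1405.6 (feasible in tier 2): TC = 69,880×€8.40 + (69,880/1405.6)×19 + (1405.6/2)×0.16×€8.40 = €588,881.16.
EOQ at €8.09 = 1432.3 < 2400, so use break Q=2400: TC = 69,880×€8.09 + (69,880/2400.0)×19 + (2400.0/2)×0.16×€8.09 = €567,435.70.
Lowest total cost is €567,435.70 at Q = 2400.0.

Q* ≈ 2,400 cartridges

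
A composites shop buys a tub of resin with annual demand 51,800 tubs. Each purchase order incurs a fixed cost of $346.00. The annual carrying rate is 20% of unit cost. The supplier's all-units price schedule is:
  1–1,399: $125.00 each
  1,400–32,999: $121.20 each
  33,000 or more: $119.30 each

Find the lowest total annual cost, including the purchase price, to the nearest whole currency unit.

Holding cost per unit per year at price C is H = 0.20·C.
Evaluate total cost at each tier's feasible EOQ or, if the EOQ is below the tier, at the tier's minimum quantity.
EOQ at $125.00 = 1197.4 (feasible in tier 1): TC = 51,800×$125.00 + (51,800/1197.4)×346 + (1197.4/2)×0.20×$125.00 = $6,504,935.60.
EOQ at $121.20 = 1216.1 < 1400, so use break Q=1400: TC = 51,800×$121.20 + (51,800/1400.0)×346 + (1400.0/2)×0.20×$121.20 = $6,307,930.00.
EOQ at $119.30 = 1225.7 < 33000, so use break Q=33000: TC = 51,800×$119.30 + (51,800/33000.0)×346 + (33000.0/2)×0.20×$119.30 = $6,573,973.12.
Lowest total cost among the candidates is at Q = 1400.0.

TC* ≈ $6,307,930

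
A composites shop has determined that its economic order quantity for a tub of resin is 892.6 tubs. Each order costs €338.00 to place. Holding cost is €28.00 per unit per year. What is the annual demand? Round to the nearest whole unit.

Squaring Q* = √(2DS/H) gives Q*² = 2DS/H.
From Q* = √(2DS/H): D = Q*²H / (2S) = 892.6² × 28 / (2 × 338) = 33000.848.

D ≈ 33,001 tubs per year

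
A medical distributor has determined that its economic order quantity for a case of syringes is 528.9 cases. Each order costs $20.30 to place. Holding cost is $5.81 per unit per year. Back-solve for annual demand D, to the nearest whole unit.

D ≈ 40,031 cases per year

The basic EOQ model gives Q* = √(2DS/H); rearrange for the unknown.
From Q* = √(2DS/H): D = Q*²H / (2S) = 528.9² × 5.81 / (2 × 20.3) = 40031.073.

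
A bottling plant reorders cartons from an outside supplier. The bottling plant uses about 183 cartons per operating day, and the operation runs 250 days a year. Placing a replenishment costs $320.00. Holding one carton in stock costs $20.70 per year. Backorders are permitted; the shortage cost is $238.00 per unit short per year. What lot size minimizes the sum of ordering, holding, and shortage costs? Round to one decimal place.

Annual demand D = 183 × 250 = 45,750.
With planned backorders, Q* = √(2DS/H) · √((H+B)/B).
√(2DS/H) = √(2 × 45,750 × 320 / 20.7) = 1189.324.
√((H+B)/B) = √((20.7+238)/238) = 1.0426.
Q* ≈ 1239.967.

Q* ≈ 1,240.0 cartons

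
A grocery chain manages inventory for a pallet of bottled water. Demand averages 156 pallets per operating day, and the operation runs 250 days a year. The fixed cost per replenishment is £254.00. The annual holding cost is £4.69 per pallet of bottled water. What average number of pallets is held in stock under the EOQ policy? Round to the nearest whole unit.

Average inventory ≈ 1,028 pallets

Annual demand D = 156 × 250 = 39,000.
The optimal lot size = √(2DS/H) = √(2 × 39,000 × 254 / 4.69) ≈ 2055.31.
Average inventory = Q*/2 ≈ 2055.31 / 2 = 1027.656.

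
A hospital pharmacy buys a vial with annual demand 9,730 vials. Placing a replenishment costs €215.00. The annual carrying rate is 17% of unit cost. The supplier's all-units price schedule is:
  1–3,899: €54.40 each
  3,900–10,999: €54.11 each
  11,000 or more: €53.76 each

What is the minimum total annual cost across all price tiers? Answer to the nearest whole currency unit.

Holding cost per unit per year at price C is H = 0.17·C.
Candidates are each tier's EOQ (if it falls in that tier) and each price-break quantity.
EOQ at €54.40 = 672.6 (feasible in tier 1): TC = 9,730×€54.40 + (9,730/672.6)×215 + (672.6/2)×0.17×€54.40 = €535,532.35.
EOQ at €54.11 = 674.4 < 3900, so use break Q=3900: TC = 9,730×€54.11 + (9,730/3900.0)×215 + (3900.0/2)×0.17×€54.11 = €544,964.16.
EOQ at €53.76 = 676.6 < 11000, so use break Q=11000: TC = 9,730×€53.76 + (9,730/11000.0)×215 + (11000.0/2)×0.17×€53.76 = €573,540.58.
Lowest total cost among the candidates is at Q = 672.6.

TC* ≈ €535,532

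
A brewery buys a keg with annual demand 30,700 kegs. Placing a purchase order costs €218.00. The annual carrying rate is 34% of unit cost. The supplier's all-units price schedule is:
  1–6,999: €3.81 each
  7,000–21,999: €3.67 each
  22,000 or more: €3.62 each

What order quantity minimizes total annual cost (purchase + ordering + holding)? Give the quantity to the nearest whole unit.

Holding cost per unit per year at price C is H = 0.34·C.
Candidates are each tier's EOQ (if it falls in that tier) and each price-break quantity.
EOQ at €3.81 = 3214.5 (feasible in tier 1): TC = 30,700×€3.81 + (30,700/3214.5)×218 + (3214.5/2)×0.34×€3.81 = €121,131.04.
EOQ at €3.67 = 3275.2 < 7000, so use break Q=7000: TC = 30,700×€3.67 + (30,700/7000.0)×218 + (7000.0/2)×0.34×€3.67 = €117,992.39.
EOQ at €3.62 = 3297.8 < 22000, so use break Q=22000: TC = 30,700×€3.62 + (30,700/22000.0)×218 + (22000.0/2)×0.34×€3.62 = €124,977.01.
Lowest total cost is €117,992.39 at Q = 7000.0.

Q* ≈ 7,000 kegs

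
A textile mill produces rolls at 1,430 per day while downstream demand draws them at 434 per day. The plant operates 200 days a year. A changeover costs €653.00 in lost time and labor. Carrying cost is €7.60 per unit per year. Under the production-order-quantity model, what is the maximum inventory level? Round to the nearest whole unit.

I_max ≈ 3,223 rolls

Annual demand D = 434 × 200 = 86,800.
Production build-up factor (1 − d/p) = 1 − 434/1,430 = 0.6965.
Q* = √(2DS / (H(1 − d/p))) = √(2 × 86,800 × 653 / (7.6 × 0.6965)).
= √(113,360,800 / 5.2934) ≈ 4627.677.
Maximum inventory = Q*(1 − d/p) = 4627.677 × 0.6965 ≈ 3223.193.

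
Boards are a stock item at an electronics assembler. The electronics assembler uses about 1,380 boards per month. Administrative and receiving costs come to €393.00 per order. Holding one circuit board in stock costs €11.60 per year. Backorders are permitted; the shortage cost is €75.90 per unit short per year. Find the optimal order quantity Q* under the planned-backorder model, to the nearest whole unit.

Q* ≈ 1,137 boards

Annual demand D = 1,380 × 12 = 16,560.
With planned backorders, Q* = √(2DS/H) · √((H+B)/B).
√(2DS/H) = √(2 × 16,560 × 393 / 11.6) = 1059.284.
√((H+B)/B) = √((11.6+75.9)/75.9) = 1.0737.
Q* ≈ 1137.354.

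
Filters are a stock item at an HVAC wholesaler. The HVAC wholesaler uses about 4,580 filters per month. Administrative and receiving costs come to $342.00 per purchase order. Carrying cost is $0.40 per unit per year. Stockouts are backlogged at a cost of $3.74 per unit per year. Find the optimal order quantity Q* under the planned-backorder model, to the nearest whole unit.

Annual demand D = 4,580 × 12 = 54,960.
With planned backorders, Q* = √(2DS/H) · √((H+B)/B).
√(2DS/H) = √(2 × 54,960 × 342 / 0.4) = 9694.411.
√((H+B)/B) = √((0.4+3.74)/3.74) = 1.0521.
Q* ≈ 10199.662.

Q* ≈ 10,200 filters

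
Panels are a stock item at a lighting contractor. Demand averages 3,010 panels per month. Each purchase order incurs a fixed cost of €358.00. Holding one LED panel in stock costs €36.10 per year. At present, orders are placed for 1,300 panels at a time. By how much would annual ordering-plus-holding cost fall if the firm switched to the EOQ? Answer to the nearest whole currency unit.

Extra cost ≈ €2,857 per year

Annual demand D = 3,010 × 12 = 36,120.
EOQ = √(2DS/H) = √(2 × 36,120 × 358 / 36.1) ≈ 846.40.
Cost at Q* = (D/Q*)S + (Q*/2)H = √(2DSH) ≈ €30,555.12.
Cost at Q = 1,300: (36,120/1,300)×358 + (1,300/2)×36.1 = €9,946.89 + €23,465.00 = €33,411.89.
Excess = €33,411.89 − €30,555.12 = €2,856.77.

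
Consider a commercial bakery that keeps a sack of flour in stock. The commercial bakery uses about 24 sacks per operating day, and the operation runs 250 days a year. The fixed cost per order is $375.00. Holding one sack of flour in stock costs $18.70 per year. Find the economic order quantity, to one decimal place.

Q* ≈ 490.6 sacks

Annual demand D = 24 × 250 = 6,000.
EOQ = √(2DS / H) = √(2 × 6,000 × 375 / 18.7).
= √(4,500,000 / 18.7) = √240,641.7112 ≈ 490.552.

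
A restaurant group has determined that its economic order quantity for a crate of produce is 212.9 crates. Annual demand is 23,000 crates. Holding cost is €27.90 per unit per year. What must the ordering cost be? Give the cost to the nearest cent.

S ≈ €27.49

Squaring Q* = √(2DS/H) gives Q*² = 2DS/H.
From Q* = √(2DS/H): S = Q*²H / (2D) = 212.9² × 27.9 / (2 × 23,000) = 27.4915.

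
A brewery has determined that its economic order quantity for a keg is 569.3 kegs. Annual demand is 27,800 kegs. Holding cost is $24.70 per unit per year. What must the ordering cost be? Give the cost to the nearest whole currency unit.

Invert the EOQ relation Q*² = 2DS/H.
From Q* = √(2DS/H): S = Q*²H / (2D) = 569.3² × 24.7 / (2 × 27,800) = 143.9808.

S ≈ $144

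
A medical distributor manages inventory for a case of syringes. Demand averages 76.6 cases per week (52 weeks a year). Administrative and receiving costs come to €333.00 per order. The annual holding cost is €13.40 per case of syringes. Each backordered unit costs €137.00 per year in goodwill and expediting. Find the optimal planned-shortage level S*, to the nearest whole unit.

Annual demand D = 76.6 × 52 = 3,983.2.
With planned backorders, Q* = √(2DS/H) · √((H+B)/B).
√(2DS/H) = √(2 × 3,983.2 × 333 / 13.4) = 444.939.
√((H+B)/B) = √((13.4+137)/137) = 1.0478.
Q* ≈ 466.192.
S* = Q* · H/(H+B) = 466.192 × 13.4/150.4 ≈ 41.536.

S* ≈ 42 cases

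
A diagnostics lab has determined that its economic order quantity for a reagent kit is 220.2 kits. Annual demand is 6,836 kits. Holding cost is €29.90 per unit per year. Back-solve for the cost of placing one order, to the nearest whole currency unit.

Invert the EOQ relation Q*² = 2DS/H.
From Q* = √(2DS/H): S = Q*²H / (2D) = 220.2² × 29.9 / (2 × 6,836) = 106.0410.

S ≈ €106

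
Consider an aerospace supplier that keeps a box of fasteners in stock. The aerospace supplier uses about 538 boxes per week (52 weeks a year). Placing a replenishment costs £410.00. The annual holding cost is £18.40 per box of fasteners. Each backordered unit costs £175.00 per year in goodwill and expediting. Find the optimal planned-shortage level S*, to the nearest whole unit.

Annual demand D = 538 × 52 = 27,976.
With planned backorders, Q* = √(2DS/H) · √((H+B)/B).
√(2DS/H) = √(2 × 27,976 × 410 / 18.4) = 1116.583.
√((H+B)/B) = √((18.4+175)/175) = 1.0513.
Q* ≈ 1173.816.
S* = Q* · H/(H+B) = 1173.816 × 18.4/193.4 ≈ 111.676.

S* ≈ 112 boxes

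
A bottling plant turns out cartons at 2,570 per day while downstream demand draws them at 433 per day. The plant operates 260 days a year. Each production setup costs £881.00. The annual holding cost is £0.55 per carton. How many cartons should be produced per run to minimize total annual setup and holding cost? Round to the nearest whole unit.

Q* ≈ 20,827 cartons

Annual demand D = 433 × 260 = 112,580.
Production build-up factor (1 − d/p) = 1 − 433/2,570 = 0.8315.
Q* = √(2DS / (H(1 − d/p))) = √(2 × 112,580 × 881 / (0.55 × 0.8315)).
= √(198,365,960 / 0.4573) ≈ 20826.511.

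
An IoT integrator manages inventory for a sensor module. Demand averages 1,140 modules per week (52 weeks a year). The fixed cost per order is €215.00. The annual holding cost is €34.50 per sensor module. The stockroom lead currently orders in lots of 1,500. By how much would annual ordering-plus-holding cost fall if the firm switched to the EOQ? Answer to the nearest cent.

Annual demand D = 1,140 × 52 = 59,280.
EOQ = √(2DS/H) = √(2 × 59,280 × 215 / 34.5) ≈ 859.57.
Cost at Q* = (D/Q*)S + (Q*/2)H = √(2DSH) ≈ €29,655.00.
Cost at Q = 1,500: (59,280/1,500)×215 + (1,500/2)×34.5 = €8,496.80 + €25,875.00 = €34,371.80.
Excess = €34,371.80 − €29,655.00 = €4,716.80.

Extra cost ≈ €4,716.80 per year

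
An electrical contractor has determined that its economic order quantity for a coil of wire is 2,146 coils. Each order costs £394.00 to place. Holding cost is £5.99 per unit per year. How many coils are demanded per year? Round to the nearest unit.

D ≈ 35,007 coils per year

Squaring Q* = √(2DS/H) gives Q*² = 2DS/H.
From Q* = √(2DS/H): D = Q*²H / (2S) = 2,146² × 5.99 / (2 × 394) = 35007.415.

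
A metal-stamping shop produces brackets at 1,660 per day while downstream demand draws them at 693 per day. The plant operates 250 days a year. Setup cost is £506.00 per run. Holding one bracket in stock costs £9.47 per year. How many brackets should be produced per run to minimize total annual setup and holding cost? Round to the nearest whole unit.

Q* ≈ 5,638 brackets

Annual demand D = 693 × 250 = 173,250.
Production build-up factor (1 − d/p) = 1 − 693/1,660 = 0.5825.
Q* = √(2DS / (H(1 − d/p))) = √(2 × 173,250 × 506 / (9.47 × 0.5825)).
= √(175,329,000 / 5.5166) ≈ 5637.580.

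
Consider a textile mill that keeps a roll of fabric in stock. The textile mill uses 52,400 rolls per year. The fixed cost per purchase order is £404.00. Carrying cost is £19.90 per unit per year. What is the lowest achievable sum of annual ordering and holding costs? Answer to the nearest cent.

TC* ≈ £29,026.71

EOQ = √(2DS/H) = √(2 × 52,400 × 404 / 19.9) ≈ 1458.63.
At Q*, ordering cost (D/Q*)S equals holding cost (Q*/2)H, each = √(DSH/2).
Minimum total = √(2DSH) = √(2 × 52,400 × 404 × 19.9) ≈ 29026.713.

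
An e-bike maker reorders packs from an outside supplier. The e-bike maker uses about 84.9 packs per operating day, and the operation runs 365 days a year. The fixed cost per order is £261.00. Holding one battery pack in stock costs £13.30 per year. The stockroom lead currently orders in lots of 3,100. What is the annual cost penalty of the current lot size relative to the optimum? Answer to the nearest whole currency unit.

Annual demand D = 84.9 × 365 = 30,988.5.
EOQ = √(2DS/H) = √(2 × 30,988.5 × 261 / 13.3) ≈ 1102.83.
Cost at Q* = (D/Q*)S + (Q*/2)H = √(2DSH) ≈ £14,667.68.
Cost at Q = 3,100: (30,988.5/3,100)×261 + (3,100/2)×13.3 = £2,609.03 + £20,615.00 = £23,224.03.
Excess = £23,224.03 − £14,667.68 = £8,556.35.

Extra cost ≈ £8,556 per year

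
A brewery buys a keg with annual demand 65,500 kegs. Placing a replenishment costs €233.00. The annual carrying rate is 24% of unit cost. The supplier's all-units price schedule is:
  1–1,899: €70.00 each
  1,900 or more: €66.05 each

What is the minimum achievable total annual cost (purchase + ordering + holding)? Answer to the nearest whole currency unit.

TC* ≈ €4,349,367

Holding cost per unit per year at price C is H = 0.24·C.
Evaluate total cost at each tier's feasible EOQ or, if the EOQ is below the tier, at the tier's minimum quantity.
EOQ at €70.00 = 1347.9 (feasible in tier 1): TC = 65,500×€70.00 + (65,500/1347.9)×233 + (1347.9/2)×0.24×€70.00 = €4,607,644.79.
EOQ at €66.05 = 1387.6 < 1900, so use break Q=1900: TC = 65,500×€66.05 + (65,500/1900.0)×233 + (1900.0/2)×0.24×€66.05 = €4,349,366.77.
Lowest total cost among the candidates is at Q = 1900.0.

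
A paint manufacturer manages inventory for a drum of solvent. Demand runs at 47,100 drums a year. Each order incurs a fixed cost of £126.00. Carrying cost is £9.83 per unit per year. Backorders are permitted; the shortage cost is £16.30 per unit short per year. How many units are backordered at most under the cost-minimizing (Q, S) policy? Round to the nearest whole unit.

S* ≈ 523 drums

With planned backorders, Q* = √(2DS/H) · √((H+B)/B).
√(2DS/H) = √(2 × 47,100 × 126 / 9.83) = 1098.839.
√((H+B)/B) = √((9.83+16.3)/16.3) = 1.2661.
Q* ≈ 1391.265.
S* = Q* · H/(H+B) = 1391.265 × 9.83/26.13 ≈ 523.388.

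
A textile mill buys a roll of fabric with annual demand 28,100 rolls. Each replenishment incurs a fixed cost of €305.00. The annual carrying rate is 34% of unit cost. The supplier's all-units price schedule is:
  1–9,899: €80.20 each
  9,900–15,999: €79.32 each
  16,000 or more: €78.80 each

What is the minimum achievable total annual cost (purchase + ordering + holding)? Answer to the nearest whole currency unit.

TC* ≈ €2,275,239

Holding cost per unit per year at price C is H = 0.34·C.
For each price level, check whether its EOQ is feasible; otherwise the best quantity at that price is the breakpoint.
EOQ at €80.20 = 792.9 (feasible in tier 1): TC = 28,100×€80.20 + (28,100/792.9)×305 + (792.9/2)×0.34×€80.20 = €2,275,239.45.
EOQ at €79.32 = 797.2 < 9900, so use break Q=9900: TC = 28,100×€79.32 + (28,100/9900.0)×305 + (9900.0/2)×0.34×€79.32 = €2,363,253.27.
EOQ at €78.80 = 799.9 < 16000, so use break Q=16000: TC = 28,100×€78.80 + (28,100/16000.0)×305 + (16000.0/2)×0.34×€78.80 = €2,429,151.66.
Lowest total cost among the candidates is at Q = 792.9.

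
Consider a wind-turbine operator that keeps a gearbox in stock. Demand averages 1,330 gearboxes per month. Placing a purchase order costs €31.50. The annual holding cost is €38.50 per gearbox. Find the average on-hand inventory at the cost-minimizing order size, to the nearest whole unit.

Average inventory ≈ 81 gearboxes

Annual demand D = 1,330 × 12 = 15,960.
EOQ = √(2DS/H) = √(2 × 15,960 × 31.5 / 38.5) ≈ 161.61.
Average inventory = Q*/2 ≈ 161.61 / 2 = 80.803.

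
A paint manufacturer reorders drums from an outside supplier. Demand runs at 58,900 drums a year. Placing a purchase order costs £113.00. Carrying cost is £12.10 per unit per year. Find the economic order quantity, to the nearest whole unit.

EOQ = √(2DS / H) = √(2 × 58,900 × 113 / 12.1).
= √(13,311,400 / 12.1) = √1,100,115.7025 ≈ 1048.864.

Q* ≈ 1,049 drums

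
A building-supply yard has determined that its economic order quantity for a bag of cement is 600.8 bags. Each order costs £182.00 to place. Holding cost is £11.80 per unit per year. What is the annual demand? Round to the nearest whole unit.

D ≈ 11,701 bags per year

Squaring Q* = √(2DS/H) gives Q*² = 2DS/H.
From Q* = √(2DS/H): D = Q*²H / (2S) = 600.8² × 11.8 / (2 × 182) = 11701.471.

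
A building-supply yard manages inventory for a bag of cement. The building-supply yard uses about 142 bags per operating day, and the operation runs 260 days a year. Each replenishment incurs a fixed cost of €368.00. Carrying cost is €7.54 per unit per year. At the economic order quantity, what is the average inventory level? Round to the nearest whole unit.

Average inventory ≈ 949 bags

Annual demand D = 142 × 260 = 36,920.
The optimal lot size = √(2DS/H) = √(2 × 36,920 × 368 / 7.54) ≈ 1898.38.
Average inventory = Q*/2 ≈ 1898.38 / 2 = 949.192.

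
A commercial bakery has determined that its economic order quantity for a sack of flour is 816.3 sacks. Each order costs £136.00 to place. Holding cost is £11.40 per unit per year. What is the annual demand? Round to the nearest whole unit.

Invert the EOQ relation Q*² = 2DS/H.
From Q* = √(2DS/H): D = Q*²H / (2S) = 816.3² × 11.4 / (2 × 136) = 27927.724.

D ≈ 27,928 sacks per year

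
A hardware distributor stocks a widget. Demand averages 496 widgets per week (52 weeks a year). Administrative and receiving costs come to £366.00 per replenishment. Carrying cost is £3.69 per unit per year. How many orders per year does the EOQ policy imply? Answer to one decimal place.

N ≈ 11.4 orders per year

Annual demand D = 496 × 52 = 25,792.
Q* = √(2DS/H) = √(2 × 25,792 × 366 / 3.69) ≈ 2261.96.
Orders per year = D / Q* = 25,792 / 2261.96 ≈ 11.403.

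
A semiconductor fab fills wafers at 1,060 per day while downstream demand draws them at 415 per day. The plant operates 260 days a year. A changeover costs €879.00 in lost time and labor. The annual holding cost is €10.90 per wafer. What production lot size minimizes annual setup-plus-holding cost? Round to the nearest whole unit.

Q* ≈ 5,348 wafers

Annual demand D = 415 × 260 = 107,900.
Production build-up factor (1 − d/p) = 1 − 415/1,060 = 0.6085.
Q* = √(2DS / (H(1 − d/p))) = √(2 × 107,900 × 879 / (10.9 × 0.6085)).
= √(189,688,200 / 6.6325) ≈ 5347.859.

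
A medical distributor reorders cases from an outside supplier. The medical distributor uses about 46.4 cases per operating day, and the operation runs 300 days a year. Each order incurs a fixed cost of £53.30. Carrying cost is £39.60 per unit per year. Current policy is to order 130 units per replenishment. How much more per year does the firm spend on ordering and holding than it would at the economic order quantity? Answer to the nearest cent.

Extra cost ≈ £615.61 per year

Annual demand D = 46.4 × 300 = 13,920.
EOQ = √(2DS/H) = √(2 × 13,920 × 53.3 / 39.6) ≈ 193.58.
Cost at Q* = (D/Q*)S + (Q*/2)H = √(2DSH) ≈ £7,665.59.
Cost at Q = 130: (13,920/130)×53.3 + (130/2)×39.6 = £5,707.20 + £2,574.00 = £8,281.20.
Excess = £8,281.20 − £7,665.59 = £615.61.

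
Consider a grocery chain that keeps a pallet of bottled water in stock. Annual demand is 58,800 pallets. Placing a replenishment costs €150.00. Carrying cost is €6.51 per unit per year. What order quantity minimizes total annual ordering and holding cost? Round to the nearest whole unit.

EOQ = √(2DS / H) = √(2 × 58,800 × 150 / 6.51).
= √(17,640,000 / 6.51) = √2,709,677.4194 ≈ 1646.110.

Q* ≈ 1,646 pallets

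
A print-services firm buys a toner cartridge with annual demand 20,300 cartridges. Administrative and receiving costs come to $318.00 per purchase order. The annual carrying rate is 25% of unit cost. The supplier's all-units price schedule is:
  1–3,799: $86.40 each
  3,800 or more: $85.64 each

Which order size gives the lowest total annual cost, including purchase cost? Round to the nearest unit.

Holding cost per unit per year at price C is H = 0.25·C.
For each price level, check whether its EOQ is feasible; otherwise the best quantity at that price is the breakpoint.
EOQ at $86.40 = 773.1 (feasible in tier 1): TC = 20,300×$86.40 + (20,300/773.1)×318 + (773.1/2)×0.25×$86.40 = $1,770,619.50.
EOQ at $85.64 = 776.5 < 3800, so use break Q=3800: TC = 20,300×$85.64 + (20,300/3800.0)×318 + (3800.0/2)×0.25×$85.64 = $1,780,869.79.
Lowest total cost is $1,770,619.50 at Q = 773.1.

Q* ≈ 773 cartridges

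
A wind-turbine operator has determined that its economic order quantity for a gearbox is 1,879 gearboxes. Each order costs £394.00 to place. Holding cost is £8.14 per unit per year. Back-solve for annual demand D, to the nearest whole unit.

Invert the EOQ relation Q*² = 2DS/H.
From Q* = √(2DS/H): D = Q*²H / (2S) = 1,879² × 8.14 / (2 × 394) = 36471.342.

D ≈ 36,471 gearboxes per year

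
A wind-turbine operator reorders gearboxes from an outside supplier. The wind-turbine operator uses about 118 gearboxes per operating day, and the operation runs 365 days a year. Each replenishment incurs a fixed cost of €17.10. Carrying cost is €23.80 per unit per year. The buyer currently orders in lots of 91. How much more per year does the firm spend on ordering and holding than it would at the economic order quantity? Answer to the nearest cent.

Annual demand D = 118 × 365 = 43,070.
EOQ = √(2DS/H) = √(2 × 43,070 × 17.1 / 23.8) ≈ 248.78.
Cost at Q* = (D/Q*)S + (Q*/2)H = √(2DSH) ≈ €5,920.92.
Cost at Q = 91: (43,070/91)×17.1 + (91/2)×23.8 = €8,093.37 + €1,082.90 = €9,176.27.
Excess = €9,176.27 − €5,920.92 = €3,255.36.

Extra cost ≈ €3,255.36 per year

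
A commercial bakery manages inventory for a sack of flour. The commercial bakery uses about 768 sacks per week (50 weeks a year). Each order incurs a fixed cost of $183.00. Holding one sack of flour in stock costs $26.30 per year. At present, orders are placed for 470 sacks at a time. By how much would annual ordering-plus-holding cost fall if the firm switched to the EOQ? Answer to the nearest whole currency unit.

Annual demand D = 768 × 50 = 38,400.
EOQ = √(2DS/H) = √(2 × 38,400 × 183 / 26.3) ≈ 731.02.
Cost at Q* = (D/Q*)S + (Q*/2)H = √(2DSH) ≈ $19,225.78.
Cost at Q = 470: (38,400/470)×183 + (470/2)×26.3 = $14,951.49 + $6,180.50 = $21,131.99.
Excess = $21,131.99 − $19,225.78 = $1,906.21.

Extra cost ≈ $1,906 per year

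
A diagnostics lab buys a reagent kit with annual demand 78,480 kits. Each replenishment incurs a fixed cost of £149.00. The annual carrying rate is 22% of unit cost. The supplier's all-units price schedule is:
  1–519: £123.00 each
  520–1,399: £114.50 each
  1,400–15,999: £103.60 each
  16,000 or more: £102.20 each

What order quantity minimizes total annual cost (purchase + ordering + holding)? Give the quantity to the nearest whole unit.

Q* ≈ 1,400 kits

Holding cost per unit per year at price C is H = 0.22·C.
Evaluate total cost at each tier's feasible EOQ or, if the EOQ is below the tier, at the tier's minimum quantity.
Tier 1 (£123.00): EOQ = 929.7 exceeds tier's upper bound 519, so this tier is dominated.
EOQ at £114.50 = 963.5 (feasible in tier 2): TC = 78,480×£114.50 + (78,480/963.5)×149 + (963.5/2)×0.22×£114.50 = £9,010,231.78.
EOQ at £103.60 = 1013.0 < 1400, so use break Q=1400: TC = 78,480×£103.60 + (78,480/1400.0)×149 + (1400.0/2)×0.22×£103.60 = £8,154,834.91.
EOQ at £102.20 = 1019.9 < 16000, so use break Q=16000: TC = 78,480×£102.20 + (78,480/16000.0)×149 + (16000.0/2)×0.22×£102.20 = £8,201,258.84.
Lowest total cost is £8,154,834.91 at Q = 1400.0.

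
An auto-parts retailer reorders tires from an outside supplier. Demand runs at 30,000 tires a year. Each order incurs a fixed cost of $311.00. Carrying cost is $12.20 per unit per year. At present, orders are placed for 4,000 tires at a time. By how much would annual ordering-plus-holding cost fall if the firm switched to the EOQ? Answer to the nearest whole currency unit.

EOQ = √(2DS/H) = √(2 × 30,000 × 311 / 12.2) ≈ 1236.73.
Cost at Q* = (D/Q*)S + (Q*/2)H = √(2DSH) ≈ $15,088.14.
Cost at Q = 4,000: (30,000/4,000)×311 + (4,000/2)×12.2 = $2,332.50 + $24,400.00 = $26,732.50.
Excess = $26,732.50 − $15,088.14 = $11,644.36.

Extra cost ≈ $11,644 per year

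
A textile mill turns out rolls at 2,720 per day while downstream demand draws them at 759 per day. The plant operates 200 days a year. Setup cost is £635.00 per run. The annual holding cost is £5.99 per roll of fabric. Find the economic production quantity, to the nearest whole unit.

Annual demand D = 759 × 200 = 151,800.
Production build-up factor (1 − d/p) = 1 − 759/2,720 = 0.7210.
Q* = √(2DS / (H(1 − d/p))) = √(2 × 151,800 × 635 / (5.99 × 0.7210)).
= √(192,786,000 / 4.3185) ≈ 6681.439.

Q* ≈ 6,681 rolls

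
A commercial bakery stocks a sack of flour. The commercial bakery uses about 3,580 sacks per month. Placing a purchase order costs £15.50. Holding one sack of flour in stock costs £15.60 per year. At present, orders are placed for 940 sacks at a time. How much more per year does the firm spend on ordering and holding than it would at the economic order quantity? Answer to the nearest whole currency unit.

Extra cost ≈ £3,482 per year

Annual demand D = 3,580 × 12 = 42,960.
EOQ = √(2DS/H) = √(2 × 42,960 × 15.5 / 15.6) ≈ 292.18.
Cost at Q* = (D/Q*)S + (Q*/2)H = √(2DSH) ≈ £4,558.01.
Cost at Q = 940: (42,960/940)×15.5 + (940/2)×15.6 = £708.38 + £7,332.00 = £8,040.38.
Excess = £8,040.38 − £4,558.01 = £3,482.37.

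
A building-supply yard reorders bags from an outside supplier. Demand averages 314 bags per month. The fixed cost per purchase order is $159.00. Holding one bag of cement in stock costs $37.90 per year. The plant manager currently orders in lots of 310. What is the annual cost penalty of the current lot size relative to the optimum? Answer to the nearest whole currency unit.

Extra cost ≈ $1,068 per year

Annual demand D = 314 × 12 = 3,768.
EOQ = √(2DS/H) = √(2 × 3,768 × 159 / 37.9) ≈ 177.81.
Cost at Q* = (D/Q*)S + (Q*/2)H = √(2DSH) ≈ $6,738.89.
Cost at Q = 310: (3,768/310)×159 + (310/2)×37.9 = $1,932.62 + $5,874.50 = $7,807.12.
Excess = $7,807.12 − $6,738.89 = $1,068.23.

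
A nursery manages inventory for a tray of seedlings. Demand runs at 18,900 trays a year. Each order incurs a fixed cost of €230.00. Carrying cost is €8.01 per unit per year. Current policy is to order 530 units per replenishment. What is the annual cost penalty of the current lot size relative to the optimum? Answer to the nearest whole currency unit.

Extra cost ≈ €1,980 per year

EOQ = √(2DS/H) = √(2 × 18,900 × 230 / 8.01) ≈ 1041.82.
Cost at Q* = (D/Q*)S + (Q*/2)H = √(2DSH) ≈ €8,344.99.
Cost at Q = 530: (18,900/530)×230 + (530/2)×8.01 = €8,201.89 + €2,122.65 = €10,324.54.
Excess = €10,324.54 − €8,344.99 = €1,979.54.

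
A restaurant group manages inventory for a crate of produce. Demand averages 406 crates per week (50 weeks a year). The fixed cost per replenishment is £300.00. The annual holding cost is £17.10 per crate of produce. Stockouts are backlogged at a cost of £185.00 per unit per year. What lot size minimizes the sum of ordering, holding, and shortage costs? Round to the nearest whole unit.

Annual demand D = 406 × 50 = 20,300.
With planned backorders, Q* = √(2DS/H) · √((H+B)/B).
√(2DS/H) = √(2 × 20,300 × 300 / 17.1) = 843.967.
√((H+B)/B) = √((17.1+185)/185) = 1.0452.
Q* ≈ 882.110.

Q* ≈ 882 crates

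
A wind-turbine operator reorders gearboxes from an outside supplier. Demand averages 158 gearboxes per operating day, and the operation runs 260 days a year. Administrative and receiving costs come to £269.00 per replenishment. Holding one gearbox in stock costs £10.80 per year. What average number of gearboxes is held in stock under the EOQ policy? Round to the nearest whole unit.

Average inventory ≈ 715 gearboxes

Annual demand D = 158 × 260 = 41,080.
EOQ = √(2DS/H) = √(2 × 41,080 × 269 / 10.8) ≈ 1430.52.
Average inventory = Q*/2 ≈ 1430.52 / 2 = 715.261.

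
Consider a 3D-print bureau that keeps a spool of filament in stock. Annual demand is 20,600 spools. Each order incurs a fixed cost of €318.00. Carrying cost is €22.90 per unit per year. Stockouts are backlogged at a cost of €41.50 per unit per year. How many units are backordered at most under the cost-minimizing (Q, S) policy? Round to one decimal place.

S* ≈ 335.1 spools

With planned backorders, Q* = √(2DS/H) · √((H+B)/B).
√(2DS/H) = √(2 × 20,600 × 318 / 22.9) = 756.388.
√((H+B)/B) = √((22.9+41.5)/41.5) = 1.2457.
Q* ≈ 942.244.
S* = Q* · H/(H+B) = 942.244 × 22.9/64.4 ≈ 335.053.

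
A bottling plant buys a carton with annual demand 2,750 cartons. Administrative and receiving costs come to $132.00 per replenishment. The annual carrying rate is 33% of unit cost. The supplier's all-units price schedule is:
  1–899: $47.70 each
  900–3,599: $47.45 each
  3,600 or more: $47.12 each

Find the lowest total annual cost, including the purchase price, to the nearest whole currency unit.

Holding cost per unit per year at price C is H = 0.33·C.
Evaluate total cost at each tier's feasible EOQ or, if the EOQ is below the tier, at the tier's minimum quantity.
EOQ at $47.70 = 214.8 (feasible in tier 1): TC = 2,750×$47.70 + (2,750/214.8)×132 + (214.8/2)×0.33×$47.70 = $134,555.53.
EOQ at $47.45 = 215.3 < 900, so use break Q=900: TC = 2,750×$47.45 + (2,750/900.0)×132 + (900.0/2)×0.33×$47.45 = $137,937.16.
EOQ at $47.12 = 216.1 < 3600, so use break Q=3600: TC = 2,750×$47.12 + (2,750/3600.0)×132 + (3600.0/2)×0.33×$47.12 = $157,670.11.
Lowest total cost among the candidates is at Q = 214.8.

TC* ≈ $134,556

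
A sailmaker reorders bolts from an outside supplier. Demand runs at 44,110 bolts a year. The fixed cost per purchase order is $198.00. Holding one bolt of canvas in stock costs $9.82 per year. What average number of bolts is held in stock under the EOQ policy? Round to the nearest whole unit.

Average inventory ≈ 667 bolts

The optimal lot size = √(2DS/H) = √(2 × 44,110 × 198 / 9.82) ≈ 1333.71.
Average inventory = Q*/2 ≈ 1333.71 / 2 = 666.853.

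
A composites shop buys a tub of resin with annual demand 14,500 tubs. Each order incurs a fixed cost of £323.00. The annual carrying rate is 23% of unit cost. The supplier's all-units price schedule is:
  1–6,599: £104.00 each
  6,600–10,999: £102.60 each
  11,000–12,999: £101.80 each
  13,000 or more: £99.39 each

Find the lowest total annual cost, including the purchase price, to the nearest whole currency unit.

TC* ≈ £1,522,969

Holding cost per unit per year at price C is H = 0.23·C.
Evaluate total cost at each tier's feasible EOQ or, if the EOQ is below the tier, at the tier's minimum quantity.
EOQ at £104.00 = 625.8 (feasible in tier 1): TC = 14,500×£104.00 + (14,500/625.8)×323 + (625.8/2)×0.23×£104.00 = £1,522,968.59.
EOQ at £102.60 = 630.0 < 6600, so use break Q=6600: TC = 14,500×£102.60 + (14,500/6600.0)×323 + (6600.0/2)×0.23×£102.60 = £1,566,283.02.
EOQ at £101.80 = 632.5 < 11000, so use break Q=11000: TC = 14,500×£101.80 + (14,500/11000.0)×323 + (11000.0/2)×0.23×£101.80 = £1,605,302.77.
EOQ at £99.39 = 640.1 < 13000, so use break Q=13000: TC = 14,500×£99.39 + (14,500/13000.0)×323 + (13000.0/2)×0.23×£99.39 = £1,590,103.32.
Lowest total cost among the candidates is at Q = 625.8.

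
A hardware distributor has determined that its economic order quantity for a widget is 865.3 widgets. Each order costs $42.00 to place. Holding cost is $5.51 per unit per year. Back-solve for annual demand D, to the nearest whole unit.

Squaring Q* = √(2DS/H) gives Q*² = 2DS/H.
From Q* = √(2DS/H): D = Q*²H / (2S) = 865.3² × 5.51 / (2 × 42) = 49114.047.

D ≈ 49,114 widgets per year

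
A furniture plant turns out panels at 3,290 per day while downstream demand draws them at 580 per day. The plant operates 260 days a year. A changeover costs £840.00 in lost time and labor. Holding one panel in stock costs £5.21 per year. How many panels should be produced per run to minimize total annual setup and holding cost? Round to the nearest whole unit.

Q* ≈ 7,683 panels

Annual demand D = 580 × 260 = 150,800.
Production build-up factor (1 − d/p) = 1 − 580/3,290 = 0.8237.
Q* = √(2DS / (H(1 − d/p))) = √(2 × 150,800 × 840 / (5.21 × 0.8237)).
= √(253,344,000 / 4.2915) ≈ 7683.335.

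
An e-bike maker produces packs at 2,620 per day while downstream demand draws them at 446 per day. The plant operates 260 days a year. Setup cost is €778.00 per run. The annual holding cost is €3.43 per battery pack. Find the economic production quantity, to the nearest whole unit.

Q* ≈ 7,962 packs

Annual demand D = 446 × 260 = 115,960.
Production build-up factor (1 − d/p) = 1 − 446/2,620 = 0.8298.
Q* = √(2DS / (H(1 − d/p))) = √(2 × 115,960 × 778 / (3.43 × 0.8298)).
= √(180,433,760 / 2.8461) ≈ 7962.193.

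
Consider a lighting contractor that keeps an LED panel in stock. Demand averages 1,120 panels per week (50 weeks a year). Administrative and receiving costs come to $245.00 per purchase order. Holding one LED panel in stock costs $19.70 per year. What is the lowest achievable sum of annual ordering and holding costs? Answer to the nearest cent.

Annual demand D = 1,120 × 50 = 56,000.
Q* = √(2DS/H) = √(2 × 56,000 × 245 / 19.7) ≈ 1180.21.
At Q*, ordering cost (D/Q*)S equals holding cost (Q*/2)H, each = √(DSH/2).
Minimum total = √(2DSH) = √(2 × 56,000 × 245 × 19.7) ≈ 23250.118.

TC* ≈ $23,250.12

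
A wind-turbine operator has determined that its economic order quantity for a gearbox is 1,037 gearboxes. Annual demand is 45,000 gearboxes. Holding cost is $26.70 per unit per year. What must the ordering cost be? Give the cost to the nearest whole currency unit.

S ≈ $319

Squaring Q* = √(2DS/H) gives Q*² = 2DS/H.
From Q* = √(2DS/H): S = Q*²H / (2D) = 1,037² × 26.7 / (2 × 45,000) = 319.0261.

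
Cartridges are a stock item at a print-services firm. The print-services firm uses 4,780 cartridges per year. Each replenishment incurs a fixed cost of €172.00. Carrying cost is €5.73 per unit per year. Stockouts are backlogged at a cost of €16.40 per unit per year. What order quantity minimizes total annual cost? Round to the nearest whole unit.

Q* ≈ 622 cartridges

With planned backorders, Q* = √(2DS/H) · √((H+B)/B).
√(2DS/H) = √(2 × 4,780 × 172 / 5.73) = 535.693.
√((H+B)/B) = √((5.73+16.4)/16.4) = 1.1616.
Q* ≈ 622.278.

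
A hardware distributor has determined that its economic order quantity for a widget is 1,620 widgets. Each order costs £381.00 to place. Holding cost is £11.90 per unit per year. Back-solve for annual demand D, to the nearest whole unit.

Invert the EOQ relation Q*² = 2DS/H.
From Q* = √(2DS/H): D = Q*²H / (2S) = 1,620² × 11.9 / (2 × 381) = 40984.724.

D ≈ 40,985 widgets per year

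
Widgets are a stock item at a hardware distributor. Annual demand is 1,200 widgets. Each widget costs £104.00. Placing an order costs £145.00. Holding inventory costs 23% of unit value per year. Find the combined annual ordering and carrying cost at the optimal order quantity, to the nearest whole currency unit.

TC* ≈ £2,885

Holding cost H = 0.23 × £104.00 = £23.9200 per unit per year.
The optimal lot size = √(2DS/H) = √(2 × 1,200 × 145 / 23.92) ≈ 120.62.
At Q*, ordering cost (D/Q*)S equals holding cost (Q*/2)H, each = √(DSH/2).
Minimum total = √(2DSH) = √(2 × 1,200 × 145 × 23.92) ≈ 2885.162.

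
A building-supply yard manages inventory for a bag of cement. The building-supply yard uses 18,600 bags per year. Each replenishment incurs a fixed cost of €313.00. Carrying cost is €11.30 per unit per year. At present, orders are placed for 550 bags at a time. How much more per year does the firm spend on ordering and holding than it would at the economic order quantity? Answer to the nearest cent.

EOQ = √(2DS/H) = √(2 × 18,600 × 313 / 11.3) ≈ 1015.09.
Cost at Q* = (D/Q*)S + (Q*/2)H = √(2DSH) ≈ €11,470.51.
Cost at Q = 550: (18,600/550)×313 + (550/2)×11.3 = €10,585.09 + €3,107.50 = €13,692.59.
Excess = €13,692.59 − €11,470.51 = €2,222.08.

Extra cost ≈ €2,222.08 per year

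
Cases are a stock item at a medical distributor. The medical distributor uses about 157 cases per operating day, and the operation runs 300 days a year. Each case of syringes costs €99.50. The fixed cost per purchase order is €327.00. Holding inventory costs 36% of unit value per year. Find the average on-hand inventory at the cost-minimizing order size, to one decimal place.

Annual demand D = 157 × 300 = 47,100.
Holding cost H = 0.36 × €99.50 = €35.8200 per unit per year.
The optimal lot size = √(2DS/H) = √(2 × 47,100 × 327 / 35.82) ≈ 927.33.
Average inventory = Q*/2 ≈ 927.33 / 2 = 463.667.

Average inventory ≈ 463.7 cases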